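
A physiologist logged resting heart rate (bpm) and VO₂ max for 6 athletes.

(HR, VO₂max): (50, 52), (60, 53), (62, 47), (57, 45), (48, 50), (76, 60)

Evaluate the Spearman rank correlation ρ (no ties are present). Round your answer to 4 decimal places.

Rank HR: 2, 4, 5, 3, 1, 6
Rank VO₂max: 4, 5, 2, 1, 3, 6
d = rank(HR) − rank(VO₂max): -2, -1, 3, 2, -2, 0; Σd² = 22
ρ = 1 − 6Σd² / [n(n²−1)] = 1 − 6×22 / (6×35) = 1 − 132/210 ≈ 0.3714

0.3714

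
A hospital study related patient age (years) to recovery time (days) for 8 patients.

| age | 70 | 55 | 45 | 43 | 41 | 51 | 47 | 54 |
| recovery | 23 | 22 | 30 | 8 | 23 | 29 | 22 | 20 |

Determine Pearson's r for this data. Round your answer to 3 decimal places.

n = 8, Σx = 406, Σy = 177, Σx² = 21206, Σy² = 4231, Σxy = 9050
nΣxy − ΣxΣy = 72400 − 71862 = 538
nΣx² − (Σx)² = 169648 − 164836 = 4812; nΣy² − (Σy)² = 33848 − 31329 = 2519
r = 538 / √(4812 × 2519) = 538 / 3481.5841 ≈ 0.155

0.155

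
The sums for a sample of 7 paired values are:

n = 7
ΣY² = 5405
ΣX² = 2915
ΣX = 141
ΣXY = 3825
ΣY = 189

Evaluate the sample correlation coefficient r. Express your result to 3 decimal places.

0.120

r = (nΣXY − ΣXΣY) / √[(nΣX² − (ΣX)²)(nΣY² − (ΣY)²)]
Numerator: 7×3825 − 141×189 = 126
Denominator: √[(20405 − 19881)(37835 − 35721)] = √[524 × 2114] = 1052.4904
r = 126 / 1052.4904 ≈ 0.120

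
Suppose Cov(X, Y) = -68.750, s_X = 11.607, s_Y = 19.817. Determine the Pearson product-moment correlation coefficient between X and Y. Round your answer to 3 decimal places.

-0.299

r = Cov(X,Y) / (s_X · s_Y) = -68.750 / (11.607 × 19.817)
  = -68.750 / 230.0159 ≈ -0.299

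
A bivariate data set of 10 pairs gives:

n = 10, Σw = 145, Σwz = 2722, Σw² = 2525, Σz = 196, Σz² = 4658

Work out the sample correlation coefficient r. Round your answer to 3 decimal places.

r = (nΣwz − ΣwΣz) / √[(nΣw² − (Σw)²)(nΣz² − (Σz)²)]
Numerator: 10×2722 − 145×196 = -1200
Denominator: √[(25250 − 21025)(46580 − 38416)] = √[4225 × 8164] = 5873.0656
r = -1200 / 5873.0656 ≈ -0.204

-0.204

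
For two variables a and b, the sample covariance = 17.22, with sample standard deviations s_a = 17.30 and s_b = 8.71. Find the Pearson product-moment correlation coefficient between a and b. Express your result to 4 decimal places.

0.1143

r = Cov(a,b) / (s_a · s_b) = 17.22 / (17.30 × 8.71)
  = 17.22 / 150.6830 ≈ 0.1143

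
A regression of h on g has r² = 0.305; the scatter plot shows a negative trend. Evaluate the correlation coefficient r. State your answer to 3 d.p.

-0.552

|r| = √0.305 = 0.552
The association is negative, so r = −0.552.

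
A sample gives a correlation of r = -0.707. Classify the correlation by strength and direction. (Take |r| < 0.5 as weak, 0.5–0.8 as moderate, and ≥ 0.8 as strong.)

moderate negative

r = -0.707 < 0 so the relationship is negative.
|r| = 0.707, which falls in the moderate range.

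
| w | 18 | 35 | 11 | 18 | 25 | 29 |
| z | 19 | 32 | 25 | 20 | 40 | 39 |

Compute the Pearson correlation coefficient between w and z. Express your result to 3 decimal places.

0.651

n = 6, Σw = 136, Σz = 175, Σw² = 3460, Σz² = 5531, Σwz = 4228
nΣwz − ΣwΣz = 25368 − 23800 = 1568
nΣw² − (Σw)² = 20760 − 18496 = 2264; nΣz² − (Σz)² = 33186 − 30625 = 2561
r = 1568 / √(2264 × 2561) = 1568 / 2407.9252 ≈ 0.651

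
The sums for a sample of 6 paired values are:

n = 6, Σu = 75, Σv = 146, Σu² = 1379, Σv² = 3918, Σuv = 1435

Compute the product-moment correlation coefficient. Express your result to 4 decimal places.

-0.9711

r = (nΣuv − ΣuΣv) / √[(nΣu² − (Σu)²)(nΣv² − (Σv)²)]
Numerator: 6×1435 − 75×146 = -2340
Denominator: √[(8274 − 5625)(23508 − 21316)] = √[2649 × 2192] = 2409.6904
r = -2340 / 2409.6904 ≈ -0.9711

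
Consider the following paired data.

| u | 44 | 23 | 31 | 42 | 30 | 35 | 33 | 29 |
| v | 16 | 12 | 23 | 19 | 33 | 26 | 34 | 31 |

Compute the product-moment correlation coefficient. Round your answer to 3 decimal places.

n = 8, Σu = 267, Σv = 194, Σu² = 9245, Σv² = 5172, Σuv = 6412
nΣuv − ΣuΣv = 51296 − 51798 = -502
nΣu² − (Σu)² = 73960 − 71289 = 2671; nΣv² − (Σv)² = 41376 − 37636 = 3740
r = -502 / √(2671 × 3740) = -502 / 3160.6234 ≈ -0.159

-0.159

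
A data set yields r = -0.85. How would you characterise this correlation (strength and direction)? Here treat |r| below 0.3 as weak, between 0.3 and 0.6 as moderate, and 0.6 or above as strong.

r = -0.85 < 0 so the relationship is negative.
|r| = 0.85, which falls in the strong range.

strong negative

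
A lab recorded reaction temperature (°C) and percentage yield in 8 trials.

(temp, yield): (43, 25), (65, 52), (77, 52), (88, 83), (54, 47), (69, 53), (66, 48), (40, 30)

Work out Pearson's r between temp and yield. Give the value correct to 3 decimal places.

0.926

n = 8, Σx = 502, Σy = 390, Σx² = 33380, Σy² = 21144, Σxy = 26326
nΣxy − ΣxΣy = 210608 − 195780 = 14828
nΣx² − (Σx)² = 267040 − 252004 = 15036; nΣy² − (Σy)² = 169152 − 152100 = 17052
r = 14828 / √(15036 × 17052) = 14828 / 16012.3038 ≈ 0.926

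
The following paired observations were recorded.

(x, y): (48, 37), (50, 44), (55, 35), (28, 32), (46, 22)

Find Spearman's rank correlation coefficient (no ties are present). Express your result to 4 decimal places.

Rank x: 3, 4, 5, 1, 2
Rank y: 4, 5, 3, 2, 1
d = rank(x) − rank(y): -1, -1, 2, -1, 1; Σd² = 8
ρ = 1 − 6Σd² / [n(n²−1)] = 1 − 6×8 / (5×24) = 1 − 48/120 ≈ 0.6000

0.6000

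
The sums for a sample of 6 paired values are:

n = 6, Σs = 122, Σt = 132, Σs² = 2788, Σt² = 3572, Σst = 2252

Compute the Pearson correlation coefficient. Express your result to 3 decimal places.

r = (nΣst − ΣsΣt) / √[(nΣs² − (Σs)²)(nΣt² − (Σt)²)]
Numerator: 6×2252 − 122×132 = -2592
Denominator: √[(16728 − 14884)(21432 − 17424)] = √[1844 × 4008] = 2718.5938
r = -2592 / 2718.5938 ≈ -0.953

-0.953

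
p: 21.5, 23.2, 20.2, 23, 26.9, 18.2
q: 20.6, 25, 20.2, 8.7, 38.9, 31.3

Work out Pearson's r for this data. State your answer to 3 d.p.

0.257

n = 6, Σp = 133, Σq = 144.7, Σp² = 2992.38, Σq² = 4025.99, Σpq = 3247.11
nΣpq − ΣpΣq = 19482.66 − 19245.1 = 237.56
nΣp² − (Σp)² = 17954.28 − 17689 = 265.28; nΣq² − (Σq)² = 24155.94 − 20938.09 = 3217.85
r = 237.56 / √(265.28 × 3217.85) = 237.56 / 923.9217 ≈ 0.257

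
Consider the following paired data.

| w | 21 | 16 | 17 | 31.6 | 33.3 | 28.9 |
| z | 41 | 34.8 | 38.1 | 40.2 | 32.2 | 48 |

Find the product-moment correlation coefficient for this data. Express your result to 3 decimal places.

0.114

n = 6, Σw = 147.8, Σz = 234.3, Σw² = 3928.66, Σz² = 9300.53, Σwz = 5795.28
nΣwz − ΣwΣz = 34771.68 − 34629.54 = 142.14
nΣw² − (Σw)² = 23571.96 − 21844.84 = 1727.12; nΣz² − (Σz)² = 55803.18 − 54896.49 = 906.69
r = 142.14 / √(1727.12 × 906.69) = 142.14 / 1251.3842 ≈ 0.114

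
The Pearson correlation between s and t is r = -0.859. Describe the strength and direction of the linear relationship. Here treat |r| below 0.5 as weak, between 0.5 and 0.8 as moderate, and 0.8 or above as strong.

r = -0.859 < 0 so the relationship is negative.
|r| = 0.859, which falls in the strong range.

strong negative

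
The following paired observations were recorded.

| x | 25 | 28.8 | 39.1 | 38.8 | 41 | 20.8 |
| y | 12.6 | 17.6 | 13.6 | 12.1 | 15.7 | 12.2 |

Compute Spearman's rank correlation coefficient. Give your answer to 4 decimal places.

0.3714

Rank x: 2, 3, 5, 4, 6, 1
Rank y: 3, 6, 4, 1, 5, 2
d = rank(x) − rank(y): -1, -3, 1, 3, 1, -1; Σd² = 22
ρ = 1 − 6Σd² / [n(n²−1)] = 1 − 6×22 / (6×35) = 1 − 132/210 ≈ 0.3714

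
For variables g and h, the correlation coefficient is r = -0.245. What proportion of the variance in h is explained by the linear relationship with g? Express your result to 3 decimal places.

0.060

r² = (-0.245)² = 0.060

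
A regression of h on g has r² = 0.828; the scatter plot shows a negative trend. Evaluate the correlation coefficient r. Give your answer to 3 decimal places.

|r| = √0.828 = 0.910
The association is negative, so r = −0.910.

-0.910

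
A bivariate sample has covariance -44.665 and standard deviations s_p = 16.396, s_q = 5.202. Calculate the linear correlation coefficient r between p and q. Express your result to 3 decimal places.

-0.524

r = Cov(p,q) / (s_p · s_q) = -44.665 / (16.396 × 5.202)
  = -44.665 / 85.2920 ≈ -0.524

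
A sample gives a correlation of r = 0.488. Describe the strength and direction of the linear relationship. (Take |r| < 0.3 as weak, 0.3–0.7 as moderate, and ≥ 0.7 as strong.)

moderate positive

r = 0.488 > 0 so the relationship is positive.
|r| = 0.488, which falls in the moderate range.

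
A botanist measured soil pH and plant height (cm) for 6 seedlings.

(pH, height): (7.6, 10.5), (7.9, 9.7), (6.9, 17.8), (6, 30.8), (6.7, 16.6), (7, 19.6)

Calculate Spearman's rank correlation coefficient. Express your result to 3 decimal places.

Rank pH: 5, 6, 3, 1, 2, 4
Rank height: 2, 1, 4, 6, 3, 5
d = rank(pH) − rank(height): 3, 5, -1, -5, -1, -1; Σd² = 62
ρ = 1 − 6Σd² / [n(n²−1)] = 1 − 6×62 / (6×35) = 1 − 372/210 ≈ -0.771

-0.771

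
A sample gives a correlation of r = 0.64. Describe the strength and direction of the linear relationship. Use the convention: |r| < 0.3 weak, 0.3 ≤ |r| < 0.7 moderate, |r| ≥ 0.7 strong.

r = 0.64 > 0 so the relationship is positive.
|r| = 0.64, which falls in the moderate range.

moderate positive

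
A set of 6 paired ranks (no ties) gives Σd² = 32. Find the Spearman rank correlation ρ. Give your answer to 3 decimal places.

ρ = 1 − 6Σd² / [n(n²−1)] = 1 − 6×32 / (6×35)
  = 1 − 192/210 = 1 − 0.9143 ≈ 0.086

0.086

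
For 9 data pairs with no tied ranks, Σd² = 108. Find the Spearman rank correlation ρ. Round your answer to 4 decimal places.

ρ = 1 − 6Σd² / [n(n²−1)] = 1 − 6×108 / (9×80)
  = 1 − 648/720 = 1 − 0.90000 ≈ 0.1000

0.1000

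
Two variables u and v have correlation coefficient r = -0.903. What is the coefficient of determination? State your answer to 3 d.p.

r² = (-0.903)² = 0.815

0.815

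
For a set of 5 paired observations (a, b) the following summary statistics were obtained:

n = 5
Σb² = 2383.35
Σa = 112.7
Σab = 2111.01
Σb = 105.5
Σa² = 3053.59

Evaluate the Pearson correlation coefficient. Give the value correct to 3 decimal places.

-0.939

r = (nΣab − ΣaΣb) / √[(nΣa² − (Σa)²)(nΣb² − (Σb)²)]
Numerator: 5×2111.01 − 112.7×105.5 = -1334.8
Denominator: √[(15267.95 − 12701.29)(11916.75 − 11130.25)] = √[2566.66 × 786.5] = 1420.8019
r = -1334.8 / 1420.8019 ≈ -0.939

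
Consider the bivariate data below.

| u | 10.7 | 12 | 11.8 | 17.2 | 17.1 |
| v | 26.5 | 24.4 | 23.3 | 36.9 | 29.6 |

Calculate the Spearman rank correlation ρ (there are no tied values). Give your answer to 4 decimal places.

0.7000

Rank u: 1, 3, 2, 5, 4
Rank v: 3, 2, 1, 5, 4
d = rank(u) − rank(v): -2, 1, 1, 0, 0; Σd² = 6
ρ = 1 − 6Σd² / [n(n²−1)] = 1 − 6×6 / (5×24) = 1 − 36/120 ≈ 0.7000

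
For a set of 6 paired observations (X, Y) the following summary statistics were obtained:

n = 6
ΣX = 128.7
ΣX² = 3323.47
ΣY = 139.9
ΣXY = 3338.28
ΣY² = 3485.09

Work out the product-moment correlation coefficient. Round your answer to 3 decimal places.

r = (nΣXY − ΣXΣY) / √[(nΣX² − (ΣX)²)(nΣY² − (ΣY)²)]
Numerator: 6×3338.28 − 128.7×139.9 = 2024.55
Denominator: √[(19940.82 − 16563.69)(20910.54 − 19572.01)] = √[3377.13 × 1338.53] = 2126.1208
r = 2024.55 / 2126.1208 ≈ 0.952

0.952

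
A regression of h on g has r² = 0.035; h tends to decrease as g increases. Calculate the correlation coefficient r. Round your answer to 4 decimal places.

-0.1871

|r| = √0.035 = 0.1871
The association is negative, so r = −0.1871.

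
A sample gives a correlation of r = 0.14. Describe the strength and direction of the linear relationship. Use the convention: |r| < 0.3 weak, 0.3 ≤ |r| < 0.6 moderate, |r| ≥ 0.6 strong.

weak positive

r = 0.14 > 0 so the relationship is positive.
|r| = 0.14, which falls in the weak range.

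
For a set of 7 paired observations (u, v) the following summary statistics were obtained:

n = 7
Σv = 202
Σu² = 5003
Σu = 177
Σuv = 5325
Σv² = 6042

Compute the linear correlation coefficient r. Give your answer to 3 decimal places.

r = (nΣuv − ΣuΣv) / √[(nΣu² − (Σu)²)(nΣv² − (Σv)²)]
Numerator: 7×5325 − 177×202 = 1521
Denominator: √[(35021 − 31329)(42294 − 40804)] = √[3692 × 1490] = 2345.4381
r = 1521 / 2345.4381 ≈ 0.648

0.648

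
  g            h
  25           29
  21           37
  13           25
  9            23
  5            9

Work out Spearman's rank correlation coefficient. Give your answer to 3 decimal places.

Rank g: 5, 4, 3, 2, 1
Rank h: 4, 5, 3, 2, 1
d = rank(g) − rank(h): 1, -1, 0, 0, 0; Σd² = 2
ρ = 1 − 6Σd² / [n(n²−1)] = 1 − 6×2 / (5×24) = 1 − 12/120 ≈ 0.900

0.900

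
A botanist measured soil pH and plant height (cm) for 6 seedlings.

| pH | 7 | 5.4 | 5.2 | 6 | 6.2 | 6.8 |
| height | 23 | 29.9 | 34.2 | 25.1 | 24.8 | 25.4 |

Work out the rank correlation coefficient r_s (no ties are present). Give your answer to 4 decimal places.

-0.8286

Rank pH: 6, 2, 1, 3, 4, 5
Rank height: 1, 5, 6, 3, 2, 4
d = rank(pH) − rank(height): 5, -3, -5, 0, 2, 1; Σd² = 64
ρ = 1 − 6Σd² / [n(n²−1)] = 1 − 6×64 / (6×35) = 1 − 384/210 ≈ -0.8286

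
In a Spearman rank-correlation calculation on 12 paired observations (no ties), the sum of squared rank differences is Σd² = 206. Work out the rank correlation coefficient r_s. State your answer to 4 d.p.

0.2797

ρ = 1 − 6Σd² / [n(n²−1)] = 1 − 6×206 / (12×143)
  = 1 − 1236/1716 = 1 − 0.72028 ≈ 0.2797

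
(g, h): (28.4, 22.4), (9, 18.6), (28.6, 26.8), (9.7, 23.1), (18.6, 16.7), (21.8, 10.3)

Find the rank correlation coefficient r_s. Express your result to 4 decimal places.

Rank g: 5, 1, 6, 2, 3, 4
Rank h: 4, 3, 6, 5, 2, 1
d = rank(g) − rank(h): 1, -2, 0, -3, 1, 3; Σd² = 24
ρ = 1 − 6Σd² / [n(n²−1)] = 1 − 6×24 / (6×35) = 1 − 144/210 ≈ 0.3143

0.3143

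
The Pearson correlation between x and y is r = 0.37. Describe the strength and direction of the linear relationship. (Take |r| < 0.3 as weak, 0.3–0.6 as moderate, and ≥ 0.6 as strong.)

r = 0.37 > 0 so the relationship is positive.
|r| = 0.37, which falls in the moderate range.

moderate positive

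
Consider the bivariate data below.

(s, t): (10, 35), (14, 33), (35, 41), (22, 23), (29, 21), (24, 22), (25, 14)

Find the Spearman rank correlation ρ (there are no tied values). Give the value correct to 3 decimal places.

Rank s: 1, 2, 7, 3, 6, 4, 5
Rank t: 6, 5, 7, 4, 2, 3, 1
d = rank(s) − rank(t): -5, -3, 0, -1, 4, 1, 4; Σd² = 68
ρ = 1 − 6Σd² / [n(n²−1)] = 1 − 6×68 / (7×48) = 1 − 408/336 ≈ -0.214

-0.214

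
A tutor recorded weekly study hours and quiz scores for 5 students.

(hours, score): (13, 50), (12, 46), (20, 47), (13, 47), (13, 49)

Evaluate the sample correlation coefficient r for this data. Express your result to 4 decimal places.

n = 5, Σx = 71, Σy = 239, Σx² = 1051, Σy² = 11435, Σxy = 3390
nΣxy − ΣxΣy = 16950 − 16969 = -19
nΣx² − (Σx)² = 5255 − 5041 = 214; nΣy² − (Σy)² = 57175 − 57121 = 54
r = -19 / √(214 × 54) = -19 / 107.4988 ≈ -0.1767

-0.1767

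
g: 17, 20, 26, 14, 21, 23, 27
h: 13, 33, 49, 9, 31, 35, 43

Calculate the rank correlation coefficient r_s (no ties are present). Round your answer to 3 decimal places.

Rank g: 2, 3, 6, 1, 4, 5, 7
Rank h: 2, 4, 7, 1, 3, 5, 6
d = rank(g) − rank(h): 0, -1, -1, 0, 1, 0, 1; Σd² = 4
ρ = 1 − 6Σd² / [n(n²−1)] = 1 − 6×4 / (7×48) = 1 − 24/336 ≈ 0.929

0.929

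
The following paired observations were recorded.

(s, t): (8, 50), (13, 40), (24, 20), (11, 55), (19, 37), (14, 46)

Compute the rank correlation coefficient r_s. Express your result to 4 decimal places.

Rank s: 1, 3, 6, 2, 5, 4
Rank t: 5, 3, 1, 6, 2, 4
d = rank(s) − rank(t): -4, 0, 5, -4, 3, 0; Σd² = 66
ρ = 1 − 6Σd² / [n(n²−1)] = 1 − 6×66 / (6×35) = 1 − 396/210 ≈ -0.8857

-0.8857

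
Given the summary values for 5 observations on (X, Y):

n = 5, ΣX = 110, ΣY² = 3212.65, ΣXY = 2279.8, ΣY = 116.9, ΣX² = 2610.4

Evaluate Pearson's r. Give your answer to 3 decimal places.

r = (nΣXY − ΣXΣY) / √[(nΣX² − (ΣX)²)(nΣY² − (ΣY)²)]
Numerator: 5×2279.8 − 110×116.9 = -1460
Denominator: √[(13052 − 12100)(16063.25 − 13665.61)] = √[952 × 2397.64] = 1510.8121
r = -1460 / 1510.8121 ≈ -0.966

-0.966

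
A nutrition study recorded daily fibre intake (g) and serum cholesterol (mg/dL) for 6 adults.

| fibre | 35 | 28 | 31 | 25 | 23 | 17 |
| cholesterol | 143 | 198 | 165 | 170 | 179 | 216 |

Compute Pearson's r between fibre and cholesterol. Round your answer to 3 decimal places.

-0.836

n = 6, Σx = 159, Σy = 1071, Σx² = 4413, Σy² = 194475, Σxy = 27703
nΣxy − ΣxΣy = 166218 − 170289 = -4071
nΣx² − (Σx)² = 26478 − 25281 = 1197; nΣy² − (Σy)² = 1166850 − 1147041 = 19809
r = -4071 / √(1197 × 19809) = -4071 / 4869.4325 ≈ -0.836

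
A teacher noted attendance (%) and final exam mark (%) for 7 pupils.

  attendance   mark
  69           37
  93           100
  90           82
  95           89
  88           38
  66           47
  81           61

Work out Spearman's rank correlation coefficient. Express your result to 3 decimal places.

0.786

Rank attendance: 2, 6, 5, 7, 4, 1, 3
Rank mark: 1, 7, 5, 6, 2, 3, 4
d = rank(attendance) − rank(mark): 1, -1, 0, 1, 2, -2, -1; Σd² = 12
ρ = 1 − 6Σd² / [n(n²−1)] = 1 − 6×12 / (7×48) = 1 − 72/336 ≈ 0.786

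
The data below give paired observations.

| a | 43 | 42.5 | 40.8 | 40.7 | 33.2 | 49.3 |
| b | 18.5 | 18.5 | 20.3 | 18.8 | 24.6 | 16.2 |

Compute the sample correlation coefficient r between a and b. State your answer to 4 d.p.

-0.9632

n = 6, Σa = 249.5, Σb = 116.9, Σa² = 10509.11, Σb² = 2317.63, Σab = 4790.53
nΣab − ΣaΣb = 28743.18 − 29166.55 = -423.37
nΣa² − (Σa)² = 63054.66 − 62250.25 = 804.41; nΣb² − (Σb)² = 13905.78 − 13665.61 = 240.17
r = -423.37 / √(804.41 × 240.17) = -423.37 / 439.5397 ≈ -0.9632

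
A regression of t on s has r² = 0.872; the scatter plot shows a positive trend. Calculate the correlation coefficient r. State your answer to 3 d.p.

0.934

|r| = √0.872 = 0.934
The association is positive, so r = 0.934.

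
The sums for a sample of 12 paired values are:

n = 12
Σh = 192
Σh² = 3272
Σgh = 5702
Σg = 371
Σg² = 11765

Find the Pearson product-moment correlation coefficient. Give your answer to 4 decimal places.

-0.9635

r = (nΣgh − ΣgΣh) / √[(nΣg² − (Σg)²)(nΣh² − (Σh)²)]
Numerator: 12×5702 − 371×192 = -2808
Denominator: √[(141180 − 137641)(39264 − 36864)] = √[3539 × 2400] = 2914.3781
r = -2808 / 2914.3781 ≈ -0.9635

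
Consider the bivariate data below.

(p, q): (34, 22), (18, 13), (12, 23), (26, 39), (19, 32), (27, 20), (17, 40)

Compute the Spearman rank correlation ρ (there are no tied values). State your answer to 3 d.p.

-0.286

Rank p: 7, 3, 1, 5, 4, 6, 2
Rank q: 3, 1, 4, 6, 5, 2, 7
d = rank(p) − rank(q): 4, 2, -3, -1, -1, 4, -5; Σd² = 72
ρ = 1 − 6Σd² / [n(n²−1)] = 1 − 6×72 / (7×48) = 1 − 432/336 ≈ -0.286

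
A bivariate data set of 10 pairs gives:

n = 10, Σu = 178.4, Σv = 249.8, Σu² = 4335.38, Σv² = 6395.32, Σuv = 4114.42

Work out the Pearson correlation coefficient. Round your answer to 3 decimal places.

r = (nΣuv − ΣuΣv) / √[(nΣu² − (Σu)²)(nΣv² − (Σv)²)]
Numerator: 10×4114.42 − 178.4×249.8 = -3420.12
Denominator: √[(43353.8 − 31826.56)(63953.2 − 62400.04)] = √[11527.24 × 1553.16] = 4231.2703
r = -3420.12 / 4231.2703 ≈ -0.808

-0.808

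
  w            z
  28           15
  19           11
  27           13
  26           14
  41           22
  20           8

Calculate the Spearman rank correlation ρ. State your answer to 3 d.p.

Rank w: 5, 1, 4, 3, 6, 2
Rank z: 5, 2, 3, 4, 6, 1
d = rank(w) − rank(z): 0, -1, 1, -1, 0, 1; Σd² = 4
ρ = 1 − 6Σd² / [n(n²−1)] = 1 − 6×4 / (6×35) = 1 − 24/210 ≈ 0.886

0.886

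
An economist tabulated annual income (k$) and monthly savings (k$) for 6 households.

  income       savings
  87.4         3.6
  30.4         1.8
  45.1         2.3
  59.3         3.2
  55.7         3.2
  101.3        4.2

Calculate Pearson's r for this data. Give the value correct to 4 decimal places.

n = 6, Σx = 379.2, Σy = 18.3, Σx² = 27477.6, Σy² = 59.61, Σxy = 1266.55
nΣxy − ΣxΣy = 7599.3 − 6939.36 = 659.94
nΣx² − (Σx)² = 164865.6 − 143792.64 = 21072.96; nΣy² − (Σy)² = 357.66 − 334.89 = 22.77
r = 659.94 / √(21072.96 × 22.77) = 659.94 / 692.6986 ≈ 0.9527

0.9527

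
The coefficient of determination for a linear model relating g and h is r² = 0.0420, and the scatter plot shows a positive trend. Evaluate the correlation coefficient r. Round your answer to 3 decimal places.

|r| = √0.0420 = 0.205
The association is positive, so r = 0.205.

0.205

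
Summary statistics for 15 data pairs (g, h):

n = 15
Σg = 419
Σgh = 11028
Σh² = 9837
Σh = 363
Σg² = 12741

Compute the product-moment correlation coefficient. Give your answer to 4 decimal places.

r = (nΣgh − ΣgΣh) / √[(nΣg² − (Σg)²)(nΣh² − (Σh)²)]
Numerator: 15×11028 − 419×363 = 13323
Denominator: √[(191115 − 175561)(147555 − 131769)] = √[15554 × 15786] = 15669.5706
r = 13323 / 15669.5706 ≈ 0.8502

0.8502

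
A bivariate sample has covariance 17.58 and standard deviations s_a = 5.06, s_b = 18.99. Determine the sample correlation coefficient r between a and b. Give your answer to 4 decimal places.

r = Cov(a,b) / (s_a · s_b) = 17.58 / (5.06 × 18.99)
  = 17.58 / 96.0894 ≈ 0.1830

0.1830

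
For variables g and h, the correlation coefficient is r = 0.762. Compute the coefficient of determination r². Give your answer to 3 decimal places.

0.581

r² = (0.762)² = 0.581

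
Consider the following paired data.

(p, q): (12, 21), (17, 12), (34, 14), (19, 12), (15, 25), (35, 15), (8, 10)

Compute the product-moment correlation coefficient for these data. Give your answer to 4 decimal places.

-0.1164

n = 7, Σp = 140, Σq = 109, Σp² = 3464, Σq² = 1875, Σpq = 2140
nΣpq − ΣpΣq = 14980 − 15260 = -280
nΣp² − (Σp)² = 24248 − 19600 = 4648; nΣq² − (Σq)² = 13125 − 11881 = 1244
r = -280 / √(4648 × 1244) = -280 / 2404.6023 ≈ -0.1164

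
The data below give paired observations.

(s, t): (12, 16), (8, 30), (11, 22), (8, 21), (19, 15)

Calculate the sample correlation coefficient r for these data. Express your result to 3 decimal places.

-0.737

n = 5, Σs = 58, Σt = 104, Σs² = 754, Σt² = 2306, Σst = 1127
nΣst − ΣsΣt = 5635 − 6032 = -397
nΣs² − (Σs)² = 3770 − 3364 = 406; nΣt² − (Σt)² = 11530 − 10816 = 714
r = -397 / √(406 × 714) = -397 / 538.4088 ≈ -0.737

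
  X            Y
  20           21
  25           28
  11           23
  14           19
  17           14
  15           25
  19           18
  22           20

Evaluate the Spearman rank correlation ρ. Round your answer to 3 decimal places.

0.167

Rank X: 6, 8, 1, 2, 4, 3, 5, 7
Rank Y: 5, 8, 6, 3, 1, 7, 2, 4
d = rank(X) − rank(Y): 1, 0, -5, -1, 3, -4, 3, 3; Σd² = 70
ρ = 1 − 6Σd² / [n(n²−1)] = 1 − 6×70 / (8×63) = 1 − 420/504 ≈ 0.167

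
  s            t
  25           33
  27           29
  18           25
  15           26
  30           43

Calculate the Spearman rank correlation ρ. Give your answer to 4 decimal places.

0.8000

Rank s: 3, 4, 2, 1, 5
Rank t: 4, 3, 1, 2, 5
d = rank(s) − rank(t): -1, 1, 1, -1, 0; Σd² = 4
ρ = 1 − 6Σd² / [n(n²−1)] = 1 − 6×4 / (5×24) = 1 − 24/120 ≈ 0.8000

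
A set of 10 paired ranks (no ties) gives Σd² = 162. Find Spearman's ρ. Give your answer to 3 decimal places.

0.018

ρ = 1 − 6Σd² / [n(n²−1)] = 1 − 6×162 / (10×99)
  = 1 − 972/990 = 1 − 0.9818 ≈ 0.018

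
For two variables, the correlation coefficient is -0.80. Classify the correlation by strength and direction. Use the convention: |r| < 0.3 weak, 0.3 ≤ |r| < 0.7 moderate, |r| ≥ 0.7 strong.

r = -0.80 < 0 so the relationship is negative.
|r| = 0.80, which falls in the strong range.

strong negative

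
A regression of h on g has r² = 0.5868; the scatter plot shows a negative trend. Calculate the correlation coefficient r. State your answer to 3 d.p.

|r| = √0.5868 = 0.766
The association is negative, so r = −0.766.

-0.766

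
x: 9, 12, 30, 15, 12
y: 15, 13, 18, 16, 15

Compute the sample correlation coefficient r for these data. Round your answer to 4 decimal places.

0.8233

n = 5, Σx = 78, Σy = 77, Σx² = 1494, Σy² = 1199, Σxy = 1251
nΣxy − ΣxΣy = 6255 − 6006 = 249
nΣx² − (Σx)² = 7470 − 6084 = 1386; nΣy² − (Σy)² = 5995 − 5929 = 66
r = 249 / √(1386 × 66) = 249 / 302.4500 ≈ 0.8233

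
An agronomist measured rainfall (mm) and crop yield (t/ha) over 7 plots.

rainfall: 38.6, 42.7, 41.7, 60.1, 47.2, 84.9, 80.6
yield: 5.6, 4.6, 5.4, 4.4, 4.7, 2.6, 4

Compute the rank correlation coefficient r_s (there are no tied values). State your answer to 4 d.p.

-0.9643

Rank rainfall: 1, 3, 2, 5, 4, 7, 6
Rank yield: 7, 4, 6, 3, 5, 1, 2
d = rank(rainfall) − rank(yield): -6, -1, -4, 2, -1, 6, 4; Σd² = 110
ρ = 1 − 6Σd² / [n(n²−1)] = 1 − 6×110 / (7×48) = 1 − 660/336 ≈ -0.9643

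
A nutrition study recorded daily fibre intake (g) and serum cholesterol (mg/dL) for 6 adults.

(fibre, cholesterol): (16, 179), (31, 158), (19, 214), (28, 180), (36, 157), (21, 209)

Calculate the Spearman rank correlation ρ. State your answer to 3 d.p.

Rank fibre: 1, 5, 2, 4, 6, 3
Rank cholesterol: 3, 2, 6, 4, 1, 5
d = rank(fibre) − rank(cholesterol): -2, 3, -4, 0, 5, -2; Σd² = 58
ρ = 1 − 6Σd² / [n(n²−1)] = 1 − 6×58 / (6×35) = 1 − 348/210 ≈ -0.657

-0.657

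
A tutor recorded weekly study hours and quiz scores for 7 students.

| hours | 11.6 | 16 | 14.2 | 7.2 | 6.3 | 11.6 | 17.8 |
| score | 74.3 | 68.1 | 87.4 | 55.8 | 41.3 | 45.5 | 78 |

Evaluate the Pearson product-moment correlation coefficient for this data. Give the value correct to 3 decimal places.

0.722

n = 7, Σx = 84.7, Σy = 450.4, Σx² = 1135.13, Σy² = 30770.44, Σxy = 5770.71
nΣxy − ΣxΣy = 40394.97 − 38148.88 = 2246.09
nΣx² − (Σx)² = 7945.91 − 7174.09 = 771.82; nΣy² − (Σy)² = 215393.08 − 202860.16 = 12532.92
r = 2246.09 / √(771.82 × 12532.92) = 2246.09 / 3110.1701 ≈ 0.722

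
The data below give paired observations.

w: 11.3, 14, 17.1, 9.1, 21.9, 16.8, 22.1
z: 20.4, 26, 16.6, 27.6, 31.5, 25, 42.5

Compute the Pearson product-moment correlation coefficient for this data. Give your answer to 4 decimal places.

0.5516

n = 7, Σw = 112.3, Σz = 189.6, Σw² = 1949.17, Σz² = 5552.98, Σwz = 3178.64
nΣwz − ΣwΣz = 22250.48 − 21292.08 = 958.4
nΣw² − (Σw)² = 13644.19 − 12611.29 = 1032.9; nΣz² − (Σz)² = 38870.86 − 35948.16 = 2922.7
r = 958.4 / √(1032.9 × 2922.7) = 958.4 / 1737.4858 ≈ 0.5516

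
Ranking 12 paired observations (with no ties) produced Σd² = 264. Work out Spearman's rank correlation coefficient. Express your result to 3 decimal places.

0.077

ρ = 1 − 6Σd² / [n(n²−1)] = 1 − 6×264 / (12×143)
  = 1 − 1584/1716 = 1 − 0.9231 ≈ 0.077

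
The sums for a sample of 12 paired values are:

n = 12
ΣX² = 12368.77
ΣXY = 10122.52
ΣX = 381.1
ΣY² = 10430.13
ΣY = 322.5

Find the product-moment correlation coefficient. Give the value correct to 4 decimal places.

r = (nΣXY − ΣXΣY) / √[(nΣX² − (ΣX)²)(nΣY² − (ΣY)²)]
Numerator: 12×10122.52 − 381.1×322.5 = -1434.51
Denominator: √[(148425.24 − 145237.21)(125161.56 − 104006.25)] = √[3188.03 × 21155.31] = 8212.4152
r = -1434.51 / 8212.4152 ≈ -0.1747

-0.1747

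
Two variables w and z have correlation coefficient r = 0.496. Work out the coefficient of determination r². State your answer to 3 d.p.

r² = (0.496)² = 0.246

0.246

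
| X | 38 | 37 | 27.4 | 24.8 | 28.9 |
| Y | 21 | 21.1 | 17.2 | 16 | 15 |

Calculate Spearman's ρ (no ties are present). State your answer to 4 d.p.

Rank X: 5, 4, 2, 1, 3
Rank Y: 4, 5, 3, 2, 1
d = rank(X) − rank(Y): 1, -1, -1, -1, 2; Σd² = 8
ρ = 1 − 6Σd² / [n(n²−1)] = 1 − 6×8 / (5×24) = 1 − 48/120 ≈ 0.6000

0.6000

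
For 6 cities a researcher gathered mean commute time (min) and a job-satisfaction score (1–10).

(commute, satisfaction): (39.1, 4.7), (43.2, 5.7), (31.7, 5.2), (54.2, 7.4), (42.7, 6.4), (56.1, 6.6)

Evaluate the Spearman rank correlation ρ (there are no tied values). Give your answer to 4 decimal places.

0.8286

Rank commute: 2, 4, 1, 5, 3, 6
Rank satisfaction: 1, 3, 2, 6, 4, 5
d = rank(commute) − rank(satisfaction): 1, 1, -1, -1, -1, 1; Σd² = 6
ρ = 1 − 6Σd² / [n(n²−1)] = 1 − 6×6 / (6×35) = 1 − 36/210 ≈ 0.8286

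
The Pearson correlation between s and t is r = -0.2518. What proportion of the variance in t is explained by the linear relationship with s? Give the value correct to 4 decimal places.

0.0634

r² = (-0.2518)² = 0.0634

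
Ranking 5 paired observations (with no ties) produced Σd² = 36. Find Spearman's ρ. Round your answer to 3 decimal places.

ρ = 1 − 6Σd² / [n(n²−1)] = 1 − 6×36 / (5×24)
  = 1 − 216/120 = 1 − 1.8000 ≈ -0.800

-0.800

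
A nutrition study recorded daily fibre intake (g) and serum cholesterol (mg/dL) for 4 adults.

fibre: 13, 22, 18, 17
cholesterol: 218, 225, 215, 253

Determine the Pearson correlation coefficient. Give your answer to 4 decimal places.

0.0650

n = 4, Σx = 70, Σy = 911, Σx² = 1266, Σy² = 208383, Σxy = 15955
nΣxy − ΣxΣy = 63820 − 63770 = 50
nΣx² − (Σx)² = 5064 − 4900 = 164; nΣy² − (Σy)² = 833532 − 829921 = 3611
r = 50 / √(164 × 3611) = 50 / 769.5479 ≈ 0.0650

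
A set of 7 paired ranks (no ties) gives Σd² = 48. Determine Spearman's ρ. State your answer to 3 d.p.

ρ = 1 − 6Σd² / [n(n²−1)] = 1 − 6×48 / (7×48)
  = 1 − 288/336 = 1 − 0.8571 ≈ 0.143

0.143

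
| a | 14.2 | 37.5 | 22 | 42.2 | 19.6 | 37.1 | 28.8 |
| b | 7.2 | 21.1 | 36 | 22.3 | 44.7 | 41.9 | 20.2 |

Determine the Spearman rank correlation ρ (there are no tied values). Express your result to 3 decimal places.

Rank a: 1, 6, 3, 7, 2, 5, 4
Rank b: 1, 3, 5, 4, 7, 6, 2
d = rank(a) − rank(b): 0, 3, -2, 3, -5, -1, 2; Σd² = 52
ρ = 1 − 6Σd² / [n(n²−1)] = 1 − 6×52 / (7×48) = 1 − 312/336 ≈ 0.071

0.071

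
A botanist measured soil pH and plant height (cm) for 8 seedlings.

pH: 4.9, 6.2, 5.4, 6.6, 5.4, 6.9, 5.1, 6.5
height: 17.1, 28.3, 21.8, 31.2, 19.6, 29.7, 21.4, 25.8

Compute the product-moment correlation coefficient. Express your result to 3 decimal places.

n = 8, Σx = 47, Σy = 194.9, Σx² = 280.2, Σy² = 4931.83, Σxy = 1170.5
nΣxy − ΣxΣy = 9364 − 9160.3 = 203.7
nΣx² − (Σx)² = 2241.6 − 2209 = 32.6; nΣy² − (Σy)² = 39454.64 − 37986.01 = 1468.63
r = 203.7 / √(32.6 × 1468.63) = 203.7 / 218.8089 ≈ 0.931

0.931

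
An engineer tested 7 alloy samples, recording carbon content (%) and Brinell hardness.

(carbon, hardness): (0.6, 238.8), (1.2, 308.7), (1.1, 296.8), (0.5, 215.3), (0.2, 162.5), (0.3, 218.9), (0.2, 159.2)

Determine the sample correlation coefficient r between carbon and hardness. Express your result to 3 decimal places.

0.965

n = 7, Σx = 4.1, Σy = 1600.2, Σx² = 3.43, Σy² = 386433.56, Σxy = 1077.86
nΣxy − ΣxΣy = 7545.02 − 6560.82 = 984.2
nΣx² − (Σx)² = 24.01 − 16.81 = 7.2; nΣy² − (Σy)² = 2705034.92 − 2560640.04 = 144394.88
r = 984.2 / √(7.2 × 144394.88) = 984.2 / 1019.6289 ≈ 0.965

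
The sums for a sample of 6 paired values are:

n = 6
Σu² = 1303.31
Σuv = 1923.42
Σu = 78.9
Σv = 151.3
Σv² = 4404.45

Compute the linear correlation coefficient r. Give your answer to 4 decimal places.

r = (nΣuv − ΣuΣv) / √[(nΣu² − (Σu)²)(nΣv² − (Σv)²)]
Numerator: 6×1923.42 − 78.9×151.3 = -397.05
Denominator: √[(7819.86 − 6225.21)(26426.7 − 22891.69)] = √[1594.65 × 3535.01] = 2374.2586
r = -397.05 / 2374.2586 ≈ -0.1672

-0.1672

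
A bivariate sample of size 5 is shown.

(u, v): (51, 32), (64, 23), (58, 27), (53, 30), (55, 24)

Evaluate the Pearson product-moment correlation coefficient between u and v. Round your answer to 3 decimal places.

n = 5, Σu = 281, Σv = 136, Σu² = 15895, Σv² = 3758, Σuv = 7580
nΣuv − ΣuΣv = 37900 − 38216 = -316
nΣu² − (Σu)² = 79475 − 78961 = 514; nΣv² − (Σv)² = 18790 − 18496 = 294
r = -316 / √(514 × 294) = -316 / 388.7364 ≈ -0.813

-0.813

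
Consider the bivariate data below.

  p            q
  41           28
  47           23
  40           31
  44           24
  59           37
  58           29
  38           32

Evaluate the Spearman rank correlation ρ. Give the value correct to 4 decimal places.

Rank p: 3, 5, 2, 4, 7, 6, 1
Rank q: 3, 1, 5, 2, 7, 4, 6
d = rank(p) − rank(q): 0, 4, -3, 2, 0, 2, -5; Σd² = 58
ρ = 1 − 6Σd² / [n(n²−1)] = 1 − 6×58 / (7×48) = 1 − 348/336 ≈ -0.0357

-0.0357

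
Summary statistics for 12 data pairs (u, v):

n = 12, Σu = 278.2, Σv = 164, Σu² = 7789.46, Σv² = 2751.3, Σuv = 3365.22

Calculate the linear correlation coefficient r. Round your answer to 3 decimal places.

r = (nΣuv − ΣuΣv) / √[(nΣu² − (Σu)²)(nΣv² − (Σv)²)]
Numerator: 12×3365.22 − 278.2×164 = -5242.16
Denominator: √[(93473.52 − 77395.24)(33015.6 − 26896)] = √[16078.28 × 6119.6] = 9919.3065
r = -5242.16 / 9919.3065 ≈ -0.528

-0.528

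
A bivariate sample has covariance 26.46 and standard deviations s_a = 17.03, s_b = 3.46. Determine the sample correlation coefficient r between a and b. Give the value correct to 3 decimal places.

0.449

r = Cov(a,b) / (s_a · s_b) = 26.46 / (17.03 × 3.46)
  = 26.46 / 58.9238 ≈ 0.449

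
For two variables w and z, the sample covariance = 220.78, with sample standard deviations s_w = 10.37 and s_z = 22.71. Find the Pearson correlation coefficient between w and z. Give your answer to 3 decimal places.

r = Cov(w,z) / (s_w · s_z) = 220.78 / (10.37 × 22.71)
  = 220.78 / 235.5027 ≈ 0.937

0.937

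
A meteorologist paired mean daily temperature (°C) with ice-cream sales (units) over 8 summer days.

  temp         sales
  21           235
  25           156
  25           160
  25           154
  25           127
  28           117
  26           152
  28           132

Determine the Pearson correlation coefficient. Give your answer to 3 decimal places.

-0.902

n = 8, Σx = 203, Σy = 1233, Σx² = 5185, Σy² = 199223, Σxy = 30784
nΣxy − ΣxΣy = 246272 − 250299 = -4027
nΣx² − (Σx)² = 41480 − 41209 = 271; nΣy² − (Σy)² = 1593784 − 1520289 = 73495
r = -4027 / √(271 × 73495) = -4027 / 4462.8629 ≈ -0.902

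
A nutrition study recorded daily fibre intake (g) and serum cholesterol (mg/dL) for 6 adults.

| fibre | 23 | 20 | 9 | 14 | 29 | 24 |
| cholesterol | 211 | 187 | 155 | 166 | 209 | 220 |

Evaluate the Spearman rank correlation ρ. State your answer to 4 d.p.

Rank fibre: 4, 3, 1, 2, 6, 5
Rank cholesterol: 5, 3, 1, 2, 4, 6
d = rank(fibre) − rank(cholesterol): -1, 0, 0, 0, 2, -1; Σd² = 6
ρ = 1 − 6Σd² / [n(n²−1)] = 1 − 6×6 / (6×35) = 1 − 36/210 ≈ 0.8286

0.8286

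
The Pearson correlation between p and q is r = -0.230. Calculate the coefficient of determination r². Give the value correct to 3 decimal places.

r² = (-0.230)² = 0.053

0.053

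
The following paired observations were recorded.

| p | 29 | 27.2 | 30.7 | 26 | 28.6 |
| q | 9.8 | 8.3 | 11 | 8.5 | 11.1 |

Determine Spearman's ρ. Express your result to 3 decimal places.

Rank p: 4, 2, 5, 1, 3
Rank q: 3, 1, 4, 2, 5
d = rank(p) − rank(q): 1, 1, 1, -1, -2; Σd² = 8
ρ = 1 − 6Σd² / [n(n²−1)] = 1 − 6×8 / (5×24) = 1 − 48/120 ≈ 0.600

0.600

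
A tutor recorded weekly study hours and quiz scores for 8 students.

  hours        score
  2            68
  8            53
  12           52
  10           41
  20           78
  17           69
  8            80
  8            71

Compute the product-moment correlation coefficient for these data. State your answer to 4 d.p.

n = 8, Σx = 85, Σy = 512, Σx² = 1129, Σy² = 34104, Σxy = 5535
nΣxy − ΣxΣy = 44280 − 43520 = 760
nΣx² − (Σx)² = 9032 − 7225 = 1807; nΣy² − (Σy)² = 272832 − 262144 = 10688
r = 760 / √(1807 × 10688) = 760 / 4394.6804 ≈ 0.1729

0.1729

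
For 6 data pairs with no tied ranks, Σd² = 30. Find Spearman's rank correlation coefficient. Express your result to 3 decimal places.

0.143

ρ = 1 − 6Σd² / [n(n²−1)] = 1 − 6×30 / (6×35)
  = 1 − 180/210 = 1 − 0.8571 ≈ 0.143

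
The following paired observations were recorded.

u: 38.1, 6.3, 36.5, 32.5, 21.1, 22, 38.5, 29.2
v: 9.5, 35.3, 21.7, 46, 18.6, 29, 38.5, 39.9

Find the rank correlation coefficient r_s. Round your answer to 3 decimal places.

Rank u: 7, 1, 6, 5, 2, 3, 8, 4
Rank v: 1, 5, 3, 8, 2, 4, 6, 7
d = rank(u) − rank(v): 6, -4, 3, -3, 0, -1, 2, -3; Σd² = 84
ρ = 1 − 6Σd² / [n(n²−1)] = 1 − 6×84 / (8×63) = 1 − 504/504 ≈ 0.000

0.000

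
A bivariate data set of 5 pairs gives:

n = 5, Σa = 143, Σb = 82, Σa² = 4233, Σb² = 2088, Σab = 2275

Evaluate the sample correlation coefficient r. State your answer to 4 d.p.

-0.2152

r = (nΣab − ΣaΣb) / √[(nΣa² − (Σa)²)(nΣb² − (Σb)²)]
Numerator: 5×2275 − 143×82 = -351
Denominator: √[(21165 − 20449)(10440 − 6724)] = √[716 × 3716] = 1631.1517
r = -351 / 1631.1517 ≈ -0.2152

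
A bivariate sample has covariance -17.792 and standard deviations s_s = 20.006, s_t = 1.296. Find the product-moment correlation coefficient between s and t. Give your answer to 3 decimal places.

-0.686

r = Cov(s,t) / (s_s · s_t) = -17.792 / (20.006 × 1.296)
  = -17.792 / 25.9278 ≈ -0.686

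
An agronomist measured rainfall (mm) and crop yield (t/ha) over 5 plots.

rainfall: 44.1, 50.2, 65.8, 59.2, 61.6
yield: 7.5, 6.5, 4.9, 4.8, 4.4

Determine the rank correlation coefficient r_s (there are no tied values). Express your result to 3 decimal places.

Rank rainfall: 1, 2, 5, 3, 4
Rank yield: 5, 4, 3, 2, 1
d = rank(rainfall) − rank(yield): -4, -2, 2, 1, 3; Σd² = 34
ρ = 1 − 6Σd² / [n(n²−1)] = 1 − 6×34 / (5×24) = 1 − 204/120 ≈ -0.700

-0.700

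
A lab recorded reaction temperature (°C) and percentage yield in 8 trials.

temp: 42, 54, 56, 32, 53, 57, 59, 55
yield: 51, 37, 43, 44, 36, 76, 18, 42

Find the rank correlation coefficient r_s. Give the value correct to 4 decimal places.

Rank temp: 2, 4, 6, 1, 3, 7, 8, 5
Rank yield: 7, 3, 5, 6, 2, 8, 1, 4
d = rank(temp) − rank(yield): -5, 1, 1, -5, 1, -1, 7, 1; Σd² = 104
ρ = 1 − 6Σd² / [n(n²−1)] = 1 − 6×104 / (8×63) = 1 − 624/504 ≈ -0.2381

-0.2381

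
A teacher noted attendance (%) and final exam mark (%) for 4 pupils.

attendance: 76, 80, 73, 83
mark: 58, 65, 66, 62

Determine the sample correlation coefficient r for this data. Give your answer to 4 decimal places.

n = 4, Σx = 312, Σy = 251, Σx² = 24394, Σy² = 15789, Σxy = 19572
nΣxy − ΣxΣy = 78288 − 78312 = -24
nΣx² − (Σx)² = 97576 − 97344 = 232; nΣy² − (Σy)² = 63156 − 63001 = 155
r = -24 / √(232 × 155) = -24 / 189.6312 ≈ -0.1266

-0.1266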